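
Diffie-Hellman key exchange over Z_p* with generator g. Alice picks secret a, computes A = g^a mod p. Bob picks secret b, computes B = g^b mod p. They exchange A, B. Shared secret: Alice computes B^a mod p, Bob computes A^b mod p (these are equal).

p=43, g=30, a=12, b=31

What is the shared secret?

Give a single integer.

Answer: 35

Derivation:
A = 30^12 mod 43  (bits of 12 = 1100)
  bit 0 = 1: r = r^2 * 30 mod 43 = 1^2 * 30 = 1*30 = 30
  bit 1 = 1: r = r^2 * 30 mod 43 = 30^2 * 30 = 40*30 = 39
  bit 2 = 0: r = r^2 mod 43 = 39^2 = 16
  bit 3 = 0: r = r^2 mod 43 = 16^2 = 41
  -> A = 41
B = 30^31 mod 43  (bits of 31 = 11111)
  bit 0 = 1: r = r^2 * 30 mod 43 = 1^2 * 30 = 1*30 = 30
  bit 1 = 1: r = r^2 * 30 mod 43 = 30^2 * 30 = 40*30 = 39
  bit 2 = 1: r = r^2 * 30 mod 43 = 39^2 * 30 = 16*30 = 7
  bit 3 = 1: r = r^2 * 30 mod 43 = 7^2 * 30 = 6*30 = 8
  bit 4 = 1: r = r^2 * 30 mod 43 = 8^2 * 30 = 21*30 = 28
  -> B = 28
s = B^a = 28^12 mod 43  (bits of 12 = 1100)
  bit 0 = 1: r = r^2 * 28 mod 43 = 1^2 * 28 = 1*28 = 28
  bit 1 = 1: r = r^2 * 28 mod 43 = 28^2 * 28 = 10*28 = 22
  bit 2 = 0: r = r^2 mod 43 = 22^2 = 11
  bit 3 = 0: r = r^2 mod 43 = 11^2 = 35
  -> s = B^a = 35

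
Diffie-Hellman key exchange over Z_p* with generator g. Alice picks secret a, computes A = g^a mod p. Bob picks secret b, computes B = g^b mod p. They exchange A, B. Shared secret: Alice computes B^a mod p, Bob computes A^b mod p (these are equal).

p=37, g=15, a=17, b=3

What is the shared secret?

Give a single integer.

Answer: 23

Derivation:
A = 15^17 mod 37  (bits of 17 = 10001)
  bit 0 = 1: r = r^2 * 15 mod 37 = 1^2 * 15 = 1*15 = 15
  bit 1 = 0: r = r^2 mod 37 = 15^2 = 3
  bit 2 = 0: r = r^2 mod 37 = 3^2 = 9
  bit 3 = 0: r = r^2 mod 37 = 9^2 = 7
  bit 4 = 1: r = r^2 * 15 mod 37 = 7^2 * 15 = 12*15 = 32
  -> A = 32
B = 15^3 mod 37  (bits of 3 = 11)
  bit 0 = 1: r = r^2 * 15 mod 37 = 1^2 * 15 = 1*15 = 15
  bit 1 = 1: r = r^2 * 15 mod 37 = 15^2 * 15 = 3*15 = 8
  -> B = 8
s = B^a = 8^17 mod 37  (bits of 17 = 10001)
  bit 0 = 1: r = r^2 * 8 mod 37 = 1^2 * 8 = 1*8 = 8
  bit 1 = 0: r = r^2 mod 37 = 8^2 = 27
  bit 2 = 0: r = r^2 mod 37 = 27^2 = 26
  bit 3 = 0: r = r^2 mod 37 = 26^2 = 10
  bit 4 = 1: r = r^2 * 8 mod 37 = 10^2 * 8 = 26*8 = 23
  -> s = B^a = 23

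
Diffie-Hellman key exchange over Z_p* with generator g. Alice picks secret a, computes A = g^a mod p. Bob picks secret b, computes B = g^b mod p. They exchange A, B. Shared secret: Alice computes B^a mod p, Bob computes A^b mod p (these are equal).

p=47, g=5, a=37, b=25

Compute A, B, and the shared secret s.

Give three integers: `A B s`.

A = 5^37 mod 47  (bits of 37 = 100101)
  bit 0 = 1: r = r^2 * 5 mod 47 = 1^2 * 5 = 1*5 = 5
  bit 1 = 0: r = r^2 mod 47 = 5^2 = 25
  bit 2 = 0: r = r^2 mod 47 = 25^2 = 14
  bit 3 = 1: r = r^2 * 5 mod 47 = 14^2 * 5 = 8*5 = 40
  bit 4 = 0: r = r^2 mod 47 = 40^2 = 2
  bit 5 = 1: r = r^2 * 5 mod 47 = 2^2 * 5 = 4*5 = 20
  -> A = 20
B = 5^25 mod 47  (bits of 25 = 11001)
  bit 0 = 1: r = r^2 * 5 mod 47 = 1^2 * 5 = 1*5 = 5
  bit 1 = 1: r = r^2 * 5 mod 47 = 5^2 * 5 = 25*5 = 31
  bit 2 = 0: r = r^2 mod 47 = 31^2 = 21
  bit 3 = 0: r = r^2 mod 47 = 21^2 = 18
  bit 4 = 1: r = r^2 * 5 mod 47 = 18^2 * 5 = 42*5 = 22
  -> B = 22
s = B^a = 22^37 mod 47  (bits of 37 = 100101)
  bit 0 = 1: r = r^2 * 22 mod 47 = 1^2 * 22 = 1*22 = 22
  bit 1 = 0: r = r^2 mod 47 = 22^2 = 14
  bit 2 = 0: r = r^2 mod 47 = 14^2 = 8
  bit 3 = 1: r = r^2 * 22 mod 47 = 8^2 * 22 = 17*22 = 45
  bit 4 = 0: r = r^2 mod 47 = 45^2 = 4
  bit 5 = 1: r = r^2 * 22 mod 47 = 4^2 * 22 = 16*22 = 23
  -> s = B^a = 23

Answer: 20 22 23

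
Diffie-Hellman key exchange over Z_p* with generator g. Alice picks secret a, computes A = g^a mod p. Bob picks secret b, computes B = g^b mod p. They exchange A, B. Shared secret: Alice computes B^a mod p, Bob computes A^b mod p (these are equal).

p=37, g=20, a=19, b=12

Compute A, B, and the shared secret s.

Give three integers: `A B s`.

Answer: 17 26 26

Derivation:
A = 20^19 mod 37  (bits of 19 = 10011)
  bit 0 = 1: r = r^2 * 20 mod 37 = 1^2 * 20 = 1*20 = 20
  bit 1 = 0: r = r^2 mod 37 = 20^2 = 30
  bit 2 = 0: r = r^2 mod 37 = 30^2 = 12
  bit 3 = 1: r = r^2 * 20 mod 37 = 12^2 * 20 = 33*20 = 31
  bit 4 = 1: r = r^2 * 20 mod 37 = 31^2 * 20 = 36*20 = 17
  -> A = 17
B = 20^12 mod 37  (bits of 12 = 1100)
  bit 0 = 1: r = r^2 * 20 mod 37 = 1^2 * 20 = 1*20 = 20
  bit 1 = 1: r = r^2 * 20 mod 37 = 20^2 * 20 = 30*20 = 8
  bit 2 = 0: r = r^2 mod 37 = 8^2 = 27
  bit 3 = 0: r = r^2 mod 37 = 27^2 = 26
  -> B = 26
s = B^a = 26^19 mod 37  (bits of 19 = 10011)
  bit 0 = 1: r = r^2 * 26 mod 37 = 1^2 * 26 = 1*26 = 26
  bit 1 = 0: r = r^2 mod 37 = 26^2 = 10
  bit 2 = 0: r = r^2 mod 37 = 10^2 = 26
  bit 3 = 1: r = r^2 * 26 mod 37 = 26^2 * 26 = 10*26 = 1
  bit 4 = 1: r = r^2 * 26 mod 37 = 1^2 * 26 = 1*26 = 26
  -> s = B^a = 26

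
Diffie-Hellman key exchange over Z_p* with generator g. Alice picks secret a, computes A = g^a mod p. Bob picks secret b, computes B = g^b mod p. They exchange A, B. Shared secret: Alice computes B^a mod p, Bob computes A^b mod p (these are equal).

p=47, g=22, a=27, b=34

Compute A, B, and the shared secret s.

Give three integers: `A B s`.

A = 22^27 mod 47  (bits of 27 = 11011)
  bit 0 = 1: r = r^2 * 22 mod 47 = 1^2 * 22 = 1*22 = 22
  bit 1 = 1: r = r^2 * 22 mod 47 = 22^2 * 22 = 14*22 = 26
  bit 2 = 0: r = r^2 mod 47 = 26^2 = 18
  bit 3 = 1: r = r^2 * 22 mod 47 = 18^2 * 22 = 42*22 = 31
  bit 4 = 1: r = r^2 * 22 mod 47 = 31^2 * 22 = 21*22 = 39
  -> A = 39
B = 22^34 mod 47  (bits of 34 = 100010)
  bit 0 = 1: r = r^2 * 22 mod 47 = 1^2 * 22 = 1*22 = 22
  bit 1 = 0: r = r^2 mod 47 = 22^2 = 14
  bit 2 = 0: r = r^2 mod 47 = 14^2 = 8
  bit 3 = 0: r = r^2 mod 47 = 8^2 = 17
  bit 4 = 1: r = r^2 * 22 mod 47 = 17^2 * 22 = 7*22 = 13
  bit 5 = 0: r = r^2 mod 47 = 13^2 = 28
  -> B = 28
s = B^a = 28^27 mod 47  (bits of 27 = 11011)
  bit 0 = 1: r = r^2 * 28 mod 47 = 1^2 * 28 = 1*28 = 28
  bit 1 = 1: r = r^2 * 28 mod 47 = 28^2 * 28 = 32*28 = 3
  bit 2 = 0: r = r^2 mod 47 = 3^2 = 9
  bit 3 = 1: r = r^2 * 28 mod 47 = 9^2 * 28 = 34*28 = 12
  bit 4 = 1: r = r^2 * 28 mod 47 = 12^2 * 28 = 3*28 = 37
  -> s = B^a = 37

Answer: 39 28 37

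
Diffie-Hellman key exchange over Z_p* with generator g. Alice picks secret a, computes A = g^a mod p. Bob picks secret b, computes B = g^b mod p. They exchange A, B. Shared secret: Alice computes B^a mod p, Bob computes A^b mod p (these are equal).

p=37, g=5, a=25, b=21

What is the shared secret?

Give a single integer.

Answer: 23

Derivation:
A = 5^25 mod 37  (bits of 25 = 11001)
  bit 0 = 1: r = r^2 * 5 mod 37 = 1^2 * 5 = 1*5 = 5
  bit 1 = 1: r = r^2 * 5 mod 37 = 5^2 * 5 = 25*5 = 14
  bit 2 = 0: r = r^2 mod 37 = 14^2 = 11
  bit 3 = 0: r = r^2 mod 37 = 11^2 = 10
  bit 4 = 1: r = r^2 * 5 mod 37 = 10^2 * 5 = 26*5 = 19
  -> A = 19
B = 5^21 mod 37  (bits of 21 = 10101)
  bit 0 = 1: r = r^2 * 5 mod 37 = 1^2 * 5 = 1*5 = 5
  bit 1 = 0: r = r^2 mod 37 = 5^2 = 25
  bit 2 = 1: r = r^2 * 5 mod 37 = 25^2 * 5 = 33*5 = 17
  bit 3 = 0: r = r^2 mod 37 = 17^2 = 30
  bit 4 = 1: r = r^2 * 5 mod 37 = 30^2 * 5 = 12*5 = 23
  -> B = 23
s = B^a = 23^25 mod 37  (bits of 25 = 11001)
  bit 0 = 1: r = r^2 * 23 mod 37 = 1^2 * 23 = 1*23 = 23
  bit 1 = 1: r = r^2 * 23 mod 37 = 23^2 * 23 = 11*23 = 31
  bit 2 = 0: r = r^2 mod 37 = 31^2 = 36
  bit 3 = 0: r = r^2 mod 37 = 36^2 = 1
  bit 4 = 1: r = r^2 * 23 mod 37 = 1^2 * 23 = 1*23 = 23
  -> s = B^a = 23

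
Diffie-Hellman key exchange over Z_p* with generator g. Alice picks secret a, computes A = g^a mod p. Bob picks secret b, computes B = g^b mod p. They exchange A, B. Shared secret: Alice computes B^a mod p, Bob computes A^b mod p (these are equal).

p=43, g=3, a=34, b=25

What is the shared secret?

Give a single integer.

A = 3^34 mod 43  (bits of 34 = 100010)
  bit 0 = 1: r = r^2 * 3 mod 43 = 1^2 * 3 = 1*3 = 3
  bit 1 = 0: r = r^2 mod 43 = 3^2 = 9
  bit 2 = 0: r = r^2 mod 43 = 9^2 = 38
  bit 3 = 0: r = r^2 mod 43 = 38^2 = 25
  bit 4 = 1: r = r^2 * 3 mod 43 = 25^2 * 3 = 23*3 = 26
  bit 5 = 0: r = r^2 mod 43 = 26^2 = 31
  -> A = 31
B = 3^25 mod 43  (bits of 25 = 11001)
  bit 0 = 1: r = r^2 * 3 mod 43 = 1^2 * 3 = 1*3 = 3
  bit 1 = 1: r = r^2 * 3 mod 43 = 3^2 * 3 = 9*3 = 27
  bit 2 = 0: r = r^2 mod 43 = 27^2 = 41
  bit 3 = 0: r = r^2 mod 43 = 41^2 = 4
  bit 4 = 1: r = r^2 * 3 mod 43 = 4^2 * 3 = 16*3 = 5
  -> B = 5
s = B^a = 5^34 mod 43  (bits of 34 = 100010)
  bit 0 = 1: r = r^2 * 5 mod 43 = 1^2 * 5 = 1*5 = 5
  bit 1 = 0: r = r^2 mod 43 = 5^2 = 25
  bit 2 = 0: r = r^2 mod 43 = 25^2 = 23
  bit 3 = 0: r = r^2 mod 43 = 23^2 = 13
  bit 4 = 1: r = r^2 * 5 mod 43 = 13^2 * 5 = 40*5 = 28
  bit 5 = 0: r = r^2 mod 43 = 28^2 = 10
  -> s = B^a = 10

Answer: 10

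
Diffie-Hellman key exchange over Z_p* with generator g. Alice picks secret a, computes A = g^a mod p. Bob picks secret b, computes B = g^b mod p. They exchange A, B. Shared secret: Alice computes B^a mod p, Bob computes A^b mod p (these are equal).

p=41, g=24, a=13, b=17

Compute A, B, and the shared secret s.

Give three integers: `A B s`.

A = 24^13 mod 41  (bits of 13 = 1101)
  bit 0 = 1: r = r^2 * 24 mod 41 = 1^2 * 24 = 1*24 = 24
  bit 1 = 1: r = r^2 * 24 mod 41 = 24^2 * 24 = 2*24 = 7
  bit 2 = 0: r = r^2 mod 41 = 7^2 = 8
  bit 3 = 1: r = r^2 * 24 mod 41 = 8^2 * 24 = 23*24 = 19
  -> A = 19
B = 24^17 mod 41  (bits of 17 = 10001)
  bit 0 = 1: r = r^2 * 24 mod 41 = 1^2 * 24 = 1*24 = 24
  bit 1 = 0: r = r^2 mod 41 = 24^2 = 2
  bit 2 = 0: r = r^2 mod 41 = 2^2 = 4
  bit 3 = 0: r = r^2 mod 41 = 4^2 = 16
  bit 4 = 1: r = r^2 * 24 mod 41 = 16^2 * 24 = 10*24 = 35
  -> B = 35
s = B^a = 35^13 mod 41  (bits of 13 = 1101)
  bit 0 = 1: r = r^2 * 35 mod 41 = 1^2 * 35 = 1*35 = 35
  bit 1 = 1: r = r^2 * 35 mod 41 = 35^2 * 35 = 36*35 = 30
  bit 2 = 0: r = r^2 mod 41 = 30^2 = 39
  bit 3 = 1: r = r^2 * 35 mod 41 = 39^2 * 35 = 4*35 = 17
  -> s = B^a = 17

Answer: 19 35 17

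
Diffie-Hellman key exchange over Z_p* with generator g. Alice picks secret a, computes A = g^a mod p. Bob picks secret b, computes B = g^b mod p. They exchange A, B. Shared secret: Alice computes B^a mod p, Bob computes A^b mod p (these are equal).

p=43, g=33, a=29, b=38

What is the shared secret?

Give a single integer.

Answer: 23

Derivation:
A = 33^29 mod 43  (bits of 29 = 11101)
  bit 0 = 1: r = r^2 * 33 mod 43 = 1^2 * 33 = 1*33 = 33
  bit 1 = 1: r = r^2 * 33 mod 43 = 33^2 * 33 = 14*33 = 32
  bit 2 = 1: r = r^2 * 33 mod 43 = 32^2 * 33 = 35*33 = 37
  bit 3 = 0: r = r^2 mod 43 = 37^2 = 36
  bit 4 = 1: r = r^2 * 33 mod 43 = 36^2 * 33 = 6*33 = 26
  -> A = 26
B = 33^38 mod 43  (bits of 38 = 100110)
  bit 0 = 1: r = r^2 * 33 mod 43 = 1^2 * 33 = 1*33 = 33
  bit 1 = 0: r = r^2 mod 43 = 33^2 = 14
  bit 2 = 0: r = r^2 mod 43 = 14^2 = 24
  bit 3 = 1: r = r^2 * 33 mod 43 = 24^2 * 33 = 17*33 = 2
  bit 4 = 1: r = r^2 * 33 mod 43 = 2^2 * 33 = 4*33 = 3
  bit 5 = 0: r = r^2 mod 43 = 3^2 = 9
  -> B = 9
s = B^a = 9^29 mod 43  (bits of 29 = 11101)
  bit 0 = 1: r = r^2 * 9 mod 43 = 1^2 * 9 = 1*9 = 9
  bit 1 = 1: r = r^2 * 9 mod 43 = 9^2 * 9 = 38*9 = 41
  bit 2 = 1: r = r^2 * 9 mod 43 = 41^2 * 9 = 4*9 = 36
  bit 3 = 0: r = r^2 mod 43 = 36^2 = 6
  bit 4 = 1: r = r^2 * 9 mod 43 = 6^2 * 9 = 36*9 = 23
  -> s = B^a = 23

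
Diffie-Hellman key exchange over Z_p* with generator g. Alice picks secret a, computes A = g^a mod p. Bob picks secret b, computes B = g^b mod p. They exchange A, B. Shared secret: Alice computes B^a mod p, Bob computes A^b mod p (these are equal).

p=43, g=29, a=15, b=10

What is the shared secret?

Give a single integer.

Answer: 35

Derivation:
A = 29^15 mod 43  (bits of 15 = 1111)
  bit 0 = 1: r = r^2 * 29 mod 43 = 1^2 * 29 = 1*29 = 29
  bit 1 = 1: r = r^2 * 29 mod 43 = 29^2 * 29 = 24*29 = 8
  bit 2 = 1: r = r^2 * 29 mod 43 = 8^2 * 29 = 21*29 = 7
  bit 3 = 1: r = r^2 * 29 mod 43 = 7^2 * 29 = 6*29 = 2
  -> A = 2
B = 29^10 mod 43  (bits of 10 = 1010)
  bit 0 = 1: r = r^2 * 29 mod 43 = 1^2 * 29 = 1*29 = 29
  bit 1 = 0: r = r^2 mod 43 = 29^2 = 24
  bit 2 = 1: r = r^2 * 29 mod 43 = 24^2 * 29 = 17*29 = 20
  bit 3 = 0: r = r^2 mod 43 = 20^2 = 13
  -> B = 13
s = B^a = 13^15 mod 43  (bits of 15 = 1111)
  bit 0 = 1: r = r^2 * 13 mod 43 = 1^2 * 13 = 1*13 = 13
  bit 1 = 1: r = r^2 * 13 mod 43 = 13^2 * 13 = 40*13 = 4
  bit 2 = 1: r = r^2 * 13 mod 43 = 4^2 * 13 = 16*13 = 36
  bit 3 = 1: r = r^2 * 13 mod 43 = 36^2 * 13 = 6*13 = 35
  -> s = B^a = 35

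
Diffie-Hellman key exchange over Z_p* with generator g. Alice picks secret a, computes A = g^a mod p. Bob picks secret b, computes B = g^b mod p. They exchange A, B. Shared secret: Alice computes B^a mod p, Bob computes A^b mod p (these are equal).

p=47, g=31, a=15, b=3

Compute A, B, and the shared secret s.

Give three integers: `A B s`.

A = 31^15 mod 47  (bits of 15 = 1111)
  bit 0 = 1: r = r^2 * 31 mod 47 = 1^2 * 31 = 1*31 = 31
  bit 1 = 1: r = r^2 * 31 mod 47 = 31^2 * 31 = 21*31 = 40
  bit 2 = 1: r = r^2 * 31 mod 47 = 40^2 * 31 = 2*31 = 15
  bit 3 = 1: r = r^2 * 31 mod 47 = 15^2 * 31 = 37*31 = 19
  -> A = 19
B = 31^3 mod 47  (bits of 3 = 11)
  bit 0 = 1: r = r^2 * 31 mod 47 = 1^2 * 31 = 1*31 = 31
  bit 1 = 1: r = r^2 * 31 mod 47 = 31^2 * 31 = 21*31 = 40
  -> B = 40
s = B^a = 40^15 mod 47  (bits of 15 = 1111)
  bit 0 = 1: r = r^2 * 40 mod 47 = 1^2 * 40 = 1*40 = 40
  bit 1 = 1: r = r^2 * 40 mod 47 = 40^2 * 40 = 2*40 = 33
  bit 2 = 1: r = r^2 * 40 mod 47 = 33^2 * 40 = 8*40 = 38
  bit 3 = 1: r = r^2 * 40 mod 47 = 38^2 * 40 = 34*40 = 44
  -> s = B^a = 44

Answer: 19 40 44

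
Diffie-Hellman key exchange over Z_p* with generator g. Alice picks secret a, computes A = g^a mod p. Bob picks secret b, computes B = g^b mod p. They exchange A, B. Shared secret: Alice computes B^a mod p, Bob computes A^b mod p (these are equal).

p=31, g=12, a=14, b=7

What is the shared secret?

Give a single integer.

A = 12^14 mod 31  (bits of 14 = 1110)
  bit 0 = 1: r = r^2 * 12 mod 31 = 1^2 * 12 = 1*12 = 12
  bit 1 = 1: r = r^2 * 12 mod 31 = 12^2 * 12 = 20*12 = 23
  bit 2 = 1: r = r^2 * 12 mod 31 = 23^2 * 12 = 2*12 = 24
  bit 3 = 0: r = r^2 mod 31 = 24^2 = 18
  -> A = 18
B = 12^7 mod 31  (bits of 7 = 111)
  bit 0 = 1: r = r^2 * 12 mod 31 = 1^2 * 12 = 1*12 = 12
  bit 1 = 1: r = r^2 * 12 mod 31 = 12^2 * 12 = 20*12 = 23
  bit 2 = 1: r = r^2 * 12 mod 31 = 23^2 * 12 = 2*12 = 24
  -> B = 24
s = B^a = 24^14 mod 31  (bits of 14 = 1110)
  bit 0 = 1: r = r^2 * 24 mod 31 = 1^2 * 24 = 1*24 = 24
  bit 1 = 1: r = r^2 * 24 mod 31 = 24^2 * 24 = 18*24 = 29
  bit 2 = 1: r = r^2 * 24 mod 31 = 29^2 * 24 = 4*24 = 3
  bit 3 = 0: r = r^2 mod 31 = 3^2 = 9
  -> s = B^a = 9

Answer: 9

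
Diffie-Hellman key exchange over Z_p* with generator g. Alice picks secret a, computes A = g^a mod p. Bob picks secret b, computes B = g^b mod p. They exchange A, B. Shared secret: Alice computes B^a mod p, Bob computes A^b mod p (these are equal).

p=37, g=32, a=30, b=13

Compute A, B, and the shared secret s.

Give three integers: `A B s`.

Answer: 27 24 27

Derivation:
A = 32^30 mod 37  (bits of 30 = 11110)
  bit 0 = 1: r = r^2 * 32 mod 37 = 1^2 * 32 = 1*32 = 32
  bit 1 = 1: r = r^2 * 32 mod 37 = 32^2 * 32 = 25*32 = 23
  bit 2 = 1: r = r^2 * 32 mod 37 = 23^2 * 32 = 11*32 = 19
  bit 3 = 1: r = r^2 * 32 mod 37 = 19^2 * 32 = 28*32 = 8
  bit 4 = 0: r = r^2 mod 37 = 8^2 = 27
  -> A = 27
B = 32^13 mod 37  (bits of 13 = 1101)
  bit 0 = 1: r = r^2 * 32 mod 37 = 1^2 * 32 = 1*32 = 32
  bit 1 = 1: r = r^2 * 32 mod 37 = 32^2 * 32 = 25*32 = 23
  bit 2 = 0: r = r^2 mod 37 = 23^2 = 11
  bit 3 = 1: r = r^2 * 32 mod 37 = 11^2 * 32 = 10*32 = 24
  -> B = 24
s = B^a = 24^30 mod 37  (bits of 30 = 11110)
  bit 0 = 1: r = r^2 * 24 mod 37 = 1^2 * 24 = 1*24 = 24
  bit 1 = 1: r = r^2 * 24 mod 37 = 24^2 * 24 = 21*24 = 23
  bit 2 = 1: r = r^2 * 24 mod 37 = 23^2 * 24 = 11*24 = 5
  bit 3 = 1: r = r^2 * 24 mod 37 = 5^2 * 24 = 25*24 = 8
  bit 4 = 0: r = r^2 mod 37 = 8^2 = 27
  -> s = B^a = 27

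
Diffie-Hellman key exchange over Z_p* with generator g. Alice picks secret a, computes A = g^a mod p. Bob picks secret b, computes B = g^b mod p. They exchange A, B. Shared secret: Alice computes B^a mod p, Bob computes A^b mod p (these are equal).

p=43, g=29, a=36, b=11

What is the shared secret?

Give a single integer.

A = 29^36 mod 43  (bits of 36 = 100100)
  bit 0 = 1: r = r^2 * 29 mod 43 = 1^2 * 29 = 1*29 = 29
  bit 1 = 0: r = r^2 mod 43 = 29^2 = 24
  bit 2 = 0: r = r^2 mod 43 = 24^2 = 17
  bit 3 = 1: r = r^2 * 29 mod 43 = 17^2 * 29 = 31*29 = 39
  bit 4 = 0: r = r^2 mod 43 = 39^2 = 16
  bit 5 = 0: r = r^2 mod 43 = 16^2 = 41
  -> A = 41
B = 29^11 mod 43  (bits of 11 = 1011)
  bit 0 = 1: r = r^2 * 29 mod 43 = 1^2 * 29 = 1*29 = 29
  bit 1 = 0: r = r^2 mod 43 = 29^2 = 24
  bit 2 = 1: r = r^2 * 29 mod 43 = 24^2 * 29 = 17*29 = 20
  bit 3 = 1: r = r^2 * 29 mod 43 = 20^2 * 29 = 13*29 = 33
  -> B = 33
s = B^a = 33^36 mod 43  (bits of 36 = 100100)
  bit 0 = 1: r = r^2 * 33 mod 43 = 1^2 * 33 = 1*33 = 33
  bit 1 = 0: r = r^2 mod 43 = 33^2 = 14
  bit 2 = 0: r = r^2 mod 43 = 14^2 = 24
  bit 3 = 1: r = r^2 * 33 mod 43 = 24^2 * 33 = 17*33 = 2
  bit 4 = 0: r = r^2 mod 43 = 2^2 = 4
  bit 5 = 0: r = r^2 mod 43 = 4^2 = 16
  -> s = B^a = 16

Answer: 16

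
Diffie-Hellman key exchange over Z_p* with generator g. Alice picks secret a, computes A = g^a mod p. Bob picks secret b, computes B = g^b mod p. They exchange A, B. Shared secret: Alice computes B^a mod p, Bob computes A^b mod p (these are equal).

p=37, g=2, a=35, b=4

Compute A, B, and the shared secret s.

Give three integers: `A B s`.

A = 2^35 mod 37  (bits of 35 = 100011)
  bit 0 = 1: r = r^2 * 2 mod 37 = 1^2 * 2 = 1*2 = 2
  bit 1 = 0: r = r^2 mod 37 = 2^2 = 4
  bit 2 = 0: r = r^2 mod 37 = 4^2 = 16
  bit 3 = 0: r = r^2 mod 37 = 16^2 = 34
  bit 4 = 1: r = r^2 * 2 mod 37 = 34^2 * 2 = 9*2 = 18
  bit 5 = 1: r = r^2 * 2 mod 37 = 18^2 * 2 = 28*2 = 19
  -> A = 19
B = 2^4 mod 37  (bits of 4 = 100)
  bit 0 = 1: r = r^2 * 2 mod 37 = 1^2 * 2 = 1*2 = 2
  bit 1 = 0: r = r^2 mod 37 = 2^2 = 4
  bit 2 = 0: r = r^2 mod 37 = 4^2 = 16
  -> B = 16
s = B^a = 16^35 mod 37  (bits of 35 = 100011)
  bit 0 = 1: r = r^2 * 16 mod 37 = 1^2 * 16 = 1*16 = 16
  bit 1 = 0: r = r^2 mod 37 = 16^2 = 34
  bit 2 = 0: r = r^2 mod 37 = 34^2 = 9
  bit 3 = 0: r = r^2 mod 37 = 9^2 = 7
  bit 4 = 1: r = r^2 * 16 mod 37 = 7^2 * 16 = 12*16 = 7
  bit 5 = 1: r = r^2 * 16 mod 37 = 7^2 * 16 = 12*16 = 7
  -> s = B^a = 7

Answer: 19 16 7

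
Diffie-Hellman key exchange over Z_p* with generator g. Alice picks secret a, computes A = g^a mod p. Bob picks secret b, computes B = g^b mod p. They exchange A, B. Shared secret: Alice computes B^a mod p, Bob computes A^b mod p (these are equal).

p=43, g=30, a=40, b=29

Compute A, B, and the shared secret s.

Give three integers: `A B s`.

Answer: 14 5 31

Derivation:
A = 30^40 mod 43  (bits of 40 = 101000)
  bit 0 = 1: r = r^2 * 30 mod 43 = 1^2 * 30 = 1*30 = 30
  bit 1 = 0: r = r^2 mod 43 = 30^2 = 40
  bit 2 = 1: r = r^2 * 30 mod 43 = 40^2 * 30 = 9*30 = 12
  bit 3 = 0: r = r^2 mod 43 = 12^2 = 15
  bit 4 = 0: r = r^2 mod 43 = 15^2 = 10
  bit 5 = 0: r = r^2 mod 43 = 10^2 = 14
  -> A = 14
B = 30^29 mod 43  (bits of 29 = 11101)
  bit 0 = 1: r = r^2 * 30 mod 43 = 1^2 * 30 = 1*30 = 30
  bit 1 = 1: r = r^2 * 30 mod 43 = 30^2 * 30 = 40*30 = 39
  bit 2 = 1: r = r^2 * 30 mod 43 = 39^2 * 30 = 16*30 = 7
  bit 3 = 0: r = r^2 mod 43 = 7^2 = 6
  bit 4 = 1: r = r^2 * 30 mod 43 = 6^2 * 30 = 36*30 = 5
  -> B = 5
s = B^a = 5^40 mod 43  (bits of 40 = 101000)
  bit 0 = 1: r = r^2 * 5 mod 43 = 1^2 * 5 = 1*5 = 5
  bit 1 = 0: r = r^2 mod 43 = 5^2 = 25
  bit 2 = 1: r = r^2 * 5 mod 43 = 25^2 * 5 = 23*5 = 29
  bit 3 = 0: r = r^2 mod 43 = 29^2 = 24
  bit 4 = 0: r = r^2 mod 43 = 24^2 = 17
  bit 5 = 0: r = r^2 mod 43 = 17^2 = 31
  -> s = B^a = 31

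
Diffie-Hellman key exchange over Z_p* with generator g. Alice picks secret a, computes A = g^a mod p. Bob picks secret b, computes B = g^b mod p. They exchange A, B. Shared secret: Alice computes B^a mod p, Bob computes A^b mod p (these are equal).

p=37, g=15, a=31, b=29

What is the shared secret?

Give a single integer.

A = 15^31 mod 37  (bits of 31 = 11111)
  bit 0 = 1: r = r^2 * 15 mod 37 = 1^2 * 15 = 1*15 = 15
  bit 1 = 1: r = r^2 * 15 mod 37 = 15^2 * 15 = 3*15 = 8
  bit 2 = 1: r = r^2 * 15 mod 37 = 8^2 * 15 = 27*15 = 35
  bit 3 = 1: r = r^2 * 15 mod 37 = 35^2 * 15 = 4*15 = 23
  bit 4 = 1: r = r^2 * 15 mod 37 = 23^2 * 15 = 11*15 = 17
  -> A = 17
B = 15^29 mod 37  (bits of 29 = 11101)
  bit 0 = 1: r = r^2 * 15 mod 37 = 1^2 * 15 = 1*15 = 15
  bit 1 = 1: r = r^2 * 15 mod 37 = 15^2 * 15 = 3*15 = 8
  bit 2 = 1: r = r^2 * 15 mod 37 = 8^2 * 15 = 27*15 = 35
  bit 3 = 0: r = r^2 mod 37 = 35^2 = 4
  bit 4 = 1: r = r^2 * 15 mod 37 = 4^2 * 15 = 16*15 = 18
  -> B = 18
s = B^a = 18^31 mod 37  (bits of 31 = 11111)
  bit 0 = 1: r = r^2 * 18 mod 37 = 1^2 * 18 = 1*18 = 18
  bit 1 = 1: r = r^2 * 18 mod 37 = 18^2 * 18 = 28*18 = 23
  bit 2 = 1: r = r^2 * 18 mod 37 = 23^2 * 18 = 11*18 = 13
  bit 3 = 1: r = r^2 * 18 mod 37 = 13^2 * 18 = 21*18 = 8
  bit 4 = 1: r = r^2 * 18 mod 37 = 8^2 * 18 = 27*18 = 5
  -> s = B^a = 5

Answer: 5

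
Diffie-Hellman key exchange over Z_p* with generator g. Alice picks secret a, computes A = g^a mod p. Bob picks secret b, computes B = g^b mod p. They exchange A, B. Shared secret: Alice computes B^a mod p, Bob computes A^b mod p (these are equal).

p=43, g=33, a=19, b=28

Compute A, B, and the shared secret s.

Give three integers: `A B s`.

A = 33^19 mod 43  (bits of 19 = 10011)
  bit 0 = 1: r = r^2 * 33 mod 43 = 1^2 * 33 = 1*33 = 33
  bit 1 = 0: r = r^2 mod 43 = 33^2 = 14
  bit 2 = 0: r = r^2 mod 43 = 14^2 = 24
  bit 3 = 1: r = r^2 * 33 mod 43 = 24^2 * 33 = 17*33 = 2
  bit 4 = 1: r = r^2 * 33 mod 43 = 2^2 * 33 = 4*33 = 3
  -> A = 3
B = 33^28 mod 43  (bits of 28 = 11100)
  bit 0 = 1: r = r^2 * 33 mod 43 = 1^2 * 33 = 1*33 = 33
  bit 1 = 1: r = r^2 * 33 mod 43 = 33^2 * 33 = 14*33 = 32
  bit 2 = 1: r = r^2 * 33 mod 43 = 32^2 * 33 = 35*33 = 37
  bit 3 = 0: r = r^2 mod 43 = 37^2 = 36
  bit 4 = 0: r = r^2 mod 43 = 36^2 = 6
  -> B = 6
s = B^a = 6^19 mod 43  (bits of 19 = 10011)
  bit 0 = 1: r = r^2 * 6 mod 43 = 1^2 * 6 = 1*6 = 6
  bit 1 = 0: r = r^2 mod 43 = 6^2 = 36
  bit 2 = 0: r = r^2 mod 43 = 36^2 = 6
  bit 3 = 1: r = r^2 * 6 mod 43 = 6^2 * 6 = 36*6 = 1
  bit 4 = 1: r = r^2 * 6 mod 43 = 1^2 * 6 = 1*6 = 6
  -> s = B^a = 6

Answer: 3 6 6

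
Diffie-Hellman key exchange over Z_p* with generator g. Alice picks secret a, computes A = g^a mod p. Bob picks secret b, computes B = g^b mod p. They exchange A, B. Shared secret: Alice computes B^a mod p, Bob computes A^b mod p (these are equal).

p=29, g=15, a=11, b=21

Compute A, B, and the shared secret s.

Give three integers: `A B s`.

A = 15^11 mod 29  (bits of 11 = 1011)
  bit 0 = 1: r = r^2 * 15 mod 29 = 1^2 * 15 = 1*15 = 15
  bit 1 = 0: r = r^2 mod 29 = 15^2 = 22
  bit 2 = 1: r = r^2 * 15 mod 29 = 22^2 * 15 = 20*15 = 10
  bit 3 = 1: r = r^2 * 15 mod 29 = 10^2 * 15 = 13*15 = 21
  -> A = 21
B = 15^21 mod 29  (bits of 21 = 10101)
  bit 0 = 1: r = r^2 * 15 mod 29 = 1^2 * 15 = 1*15 = 15
  bit 1 = 0: r = r^2 mod 29 = 15^2 = 22
  bit 2 = 1: r = r^2 * 15 mod 29 = 22^2 * 15 = 20*15 = 10
  bit 3 = 0: r = r^2 mod 29 = 10^2 = 13
  bit 4 = 1: r = r^2 * 15 mod 29 = 13^2 * 15 = 24*15 = 12
  -> B = 12
s = B^a = 12^11 mod 29  (bits of 11 = 1011)
  bit 0 = 1: r = r^2 * 12 mod 29 = 1^2 * 12 = 1*12 = 12
  bit 1 = 0: r = r^2 mod 29 = 12^2 = 28
  bit 2 = 1: r = r^2 * 12 mod 29 = 28^2 * 12 = 1*12 = 12
  bit 3 = 1: r = r^2 * 12 mod 29 = 12^2 * 12 = 28*12 = 17
  -> s = B^a = 17

Answer: 21 12 17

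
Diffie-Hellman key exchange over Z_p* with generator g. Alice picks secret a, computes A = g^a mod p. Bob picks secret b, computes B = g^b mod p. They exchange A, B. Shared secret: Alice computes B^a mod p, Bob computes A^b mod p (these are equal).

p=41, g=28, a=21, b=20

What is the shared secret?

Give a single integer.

A = 28^21 mod 41  (bits of 21 = 10101)
  bit 0 = 1: r = r^2 * 28 mod 41 = 1^2 * 28 = 1*28 = 28
  bit 1 = 0: r = r^2 mod 41 = 28^2 = 5
  bit 2 = 1: r = r^2 * 28 mod 41 = 5^2 * 28 = 25*28 = 3
  bit 3 = 0: r = r^2 mod 41 = 3^2 = 9
  bit 4 = 1: r = r^2 * 28 mod 41 = 9^2 * 28 = 40*28 = 13
  -> A = 13
B = 28^20 mod 41  (bits of 20 = 10100)
  bit 0 = 1: r = r^2 * 28 mod 41 = 1^2 * 28 = 1*28 = 28
  bit 1 = 0: r = r^2 mod 41 = 28^2 = 5
  bit 2 = 1: r = r^2 * 28 mod 41 = 5^2 * 28 = 25*28 = 3
  bit 3 = 0: r = r^2 mod 41 = 3^2 = 9
  bit 4 = 0: r = r^2 mod 41 = 9^2 = 40
  -> B = 40
s = B^a = 40^21 mod 41  (bits of 21 = 10101)
  bit 0 = 1: r = r^2 * 40 mod 41 = 1^2 * 40 = 1*40 = 40
  bit 1 = 0: r = r^2 mod 41 = 40^2 = 1
  bit 2 = 1: r = r^2 * 40 mod 41 = 1^2 * 40 = 1*40 = 40
  bit 3 = 0: r = r^2 mod 41 = 40^2 = 1
  bit 4 = 1: r = r^2 * 40 mod 41 = 1^2 * 40 = 1*40 = 40
  -> s = B^a = 40

Answer: 40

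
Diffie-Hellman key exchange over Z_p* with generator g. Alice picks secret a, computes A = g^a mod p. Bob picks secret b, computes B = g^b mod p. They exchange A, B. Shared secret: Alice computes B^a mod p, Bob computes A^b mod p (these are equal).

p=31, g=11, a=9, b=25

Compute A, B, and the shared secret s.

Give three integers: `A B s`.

A = 11^9 mod 31  (bits of 9 = 1001)
  bit 0 = 1: r = r^2 * 11 mod 31 = 1^2 * 11 = 1*11 = 11
  bit 1 = 0: r = r^2 mod 31 = 11^2 = 28
  bit 2 = 0: r = r^2 mod 31 = 28^2 = 9
  bit 3 = 1: r = r^2 * 11 mod 31 = 9^2 * 11 = 19*11 = 23
  -> A = 23
B = 11^25 mod 31  (bits of 25 = 11001)
  bit 0 = 1: r = r^2 * 11 mod 31 = 1^2 * 11 = 1*11 = 11
  bit 1 = 1: r = r^2 * 11 mod 31 = 11^2 * 11 = 28*11 = 29
  bit 2 = 0: r = r^2 mod 31 = 29^2 = 4
  bit 3 = 0: r = r^2 mod 31 = 4^2 = 16
  bit 4 = 1: r = r^2 * 11 mod 31 = 16^2 * 11 = 8*11 = 26
  -> B = 26
s = B^a = 26^9 mod 31  (bits of 9 = 1001)
  bit 0 = 1: r = r^2 * 26 mod 31 = 1^2 * 26 = 1*26 = 26
  bit 1 = 0: r = r^2 mod 31 = 26^2 = 25
  bit 2 = 0: r = r^2 mod 31 = 25^2 = 5
  bit 3 = 1: r = r^2 * 26 mod 31 = 5^2 * 26 = 25*26 = 30
  -> s = B^a = 30

Answer: 23 26 30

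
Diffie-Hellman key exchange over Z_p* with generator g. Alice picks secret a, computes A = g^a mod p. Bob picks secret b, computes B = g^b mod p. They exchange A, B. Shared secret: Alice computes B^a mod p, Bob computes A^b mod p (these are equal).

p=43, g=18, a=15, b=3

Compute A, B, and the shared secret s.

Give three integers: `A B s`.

Answer: 22 27 27

Derivation:
A = 18^15 mod 43  (bits of 15 = 1111)
  bit 0 = 1: r = r^2 * 18 mod 43 = 1^2 * 18 = 1*18 = 18
  bit 1 = 1: r = r^2 * 18 mod 43 = 18^2 * 18 = 23*18 = 27
  bit 2 = 1: r = r^2 * 18 mod 43 = 27^2 * 18 = 41*18 = 7
  bit 3 = 1: r = r^2 * 18 mod 43 = 7^2 * 18 = 6*18 = 22
  -> A = 22
B = 18^3 mod 43  (bits of 3 = 11)
  bit 0 = 1: r = r^2 * 18 mod 43 = 1^2 * 18 = 1*18 = 18
  bit 1 = 1: r = r^2 * 18 mod 43 = 18^2 * 18 = 23*18 = 27
  -> B = 27
s = B^a = 27^15 mod 43  (bits of 15 = 1111)
  bit 0 = 1: r = r^2 * 27 mod 43 = 1^2 * 27 = 1*27 = 27
  bit 1 = 1: r = r^2 * 27 mod 43 = 27^2 * 27 = 41*27 = 32
  bit 2 = 1: r = r^2 * 27 mod 43 = 32^2 * 27 = 35*27 = 42
  bit 3 = 1: r = r^2 * 27 mod 43 = 42^2 * 27 = 1*27 = 27
  -> s = B^a = 27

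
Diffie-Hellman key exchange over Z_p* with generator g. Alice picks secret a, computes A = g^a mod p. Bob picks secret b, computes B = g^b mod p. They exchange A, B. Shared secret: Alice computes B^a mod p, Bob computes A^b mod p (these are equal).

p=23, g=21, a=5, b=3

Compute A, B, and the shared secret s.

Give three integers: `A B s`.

Answer: 14 15 7

Derivation:
A = 21^5 mod 23  (bits of 5 = 101)
  bit 0 = 1: r = r^2 * 21 mod 23 = 1^2 * 21 = 1*21 = 21
  bit 1 = 0: r = r^2 mod 23 = 21^2 = 4
  bit 2 = 1: r = r^2 * 21 mod 23 = 4^2 * 21 = 16*21 = 14
  -> A = 14
B = 21^3 mod 23  (bits of 3 = 11)
  bit 0 = 1: r = r^2 * 21 mod 23 = 1^2 * 21 = 1*21 = 21
  bit 1 = 1: r = r^2 * 21 mod 23 = 21^2 * 21 = 4*21 = 15
  -> B = 15
s = B^a = 15^5 mod 23  (bits of 5 = 101)
  bit 0 = 1: r = r^2 * 15 mod 23 = 1^2 * 15 = 1*15 = 15
  bit 1 = 0: r = r^2 mod 23 = 15^2 = 18
  bit 2 = 1: r = r^2 * 15 mod 23 = 18^2 * 15 = 2*15 = 7
  -> s = B^a = 7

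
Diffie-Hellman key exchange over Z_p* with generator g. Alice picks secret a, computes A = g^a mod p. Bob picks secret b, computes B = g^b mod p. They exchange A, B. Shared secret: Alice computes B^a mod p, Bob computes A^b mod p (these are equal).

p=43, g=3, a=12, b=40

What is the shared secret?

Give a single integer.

A = 3^12 mod 43  (bits of 12 = 1100)
  bit 0 = 1: r = r^2 * 3 mod 43 = 1^2 * 3 = 1*3 = 3
  bit 1 = 1: r = r^2 * 3 mod 43 = 3^2 * 3 = 9*3 = 27
  bit 2 = 0: r = r^2 mod 43 = 27^2 = 41
  bit 3 = 0: r = r^2 mod 43 = 41^2 = 4
  -> A = 4
B = 3^40 mod 43  (bits of 40 = 101000)
  bit 0 = 1: r = r^2 * 3 mod 43 = 1^2 * 3 = 1*3 = 3
  bit 1 = 0: r = r^2 mod 43 = 3^2 = 9
  bit 2 = 1: r = r^2 * 3 mod 43 = 9^2 * 3 = 38*3 = 28
  bit 3 = 0: r = r^2 mod 43 = 28^2 = 10
  bit 4 = 0: r = r^2 mod 43 = 10^2 = 14
  bit 5 = 0: r = r^2 mod 43 = 14^2 = 24
  -> B = 24
s = B^a = 24^12 mod 43  (bits of 12 = 1100)
  bit 0 = 1: r = r^2 * 24 mod 43 = 1^2 * 24 = 1*24 = 24
  bit 1 = 1: r = r^2 * 24 mod 43 = 24^2 * 24 = 17*24 = 21
  bit 2 = 0: r = r^2 mod 43 = 21^2 = 11
  bit 3 = 0: r = r^2 mod 43 = 11^2 = 35
  -> s = B^a = 35

Answer: 35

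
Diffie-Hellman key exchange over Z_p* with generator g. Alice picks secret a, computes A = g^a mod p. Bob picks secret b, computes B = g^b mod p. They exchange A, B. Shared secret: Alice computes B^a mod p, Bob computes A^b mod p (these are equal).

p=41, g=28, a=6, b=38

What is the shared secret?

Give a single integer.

Answer: 31

Derivation:
A = 28^6 mod 41  (bits of 6 = 110)
  bit 0 = 1: r = r^2 * 28 mod 41 = 1^2 * 28 = 1*28 = 28
  bit 1 = 1: r = r^2 * 28 mod 41 = 28^2 * 28 = 5*28 = 17
  bit 2 = 0: r = r^2 mod 41 = 17^2 = 2
  -> A = 2
B = 28^38 mod 41  (bits of 38 = 100110)
  bit 0 = 1: r = r^2 * 28 mod 41 = 1^2 * 28 = 1*28 = 28
  bit 1 = 0: r = r^2 mod 41 = 28^2 = 5
  bit 2 = 0: r = r^2 mod 41 = 5^2 = 25
  bit 3 = 1: r = r^2 * 28 mod 41 = 25^2 * 28 = 10*28 = 34
  bit 4 = 1: r = r^2 * 28 mod 41 = 34^2 * 28 = 8*28 = 19
  bit 5 = 0: r = r^2 mod 41 = 19^2 = 33
  -> B = 33
s = B^a = 33^6 mod 41  (bits of 6 = 110)
  bit 0 = 1: r = r^2 * 33 mod 41 = 1^2 * 33 = 1*33 = 33
  bit 1 = 1: r = r^2 * 33 mod 41 = 33^2 * 33 = 23*33 = 21
  bit 2 = 0: r = r^2 mod 41 = 21^2 = 31
  -> s = B^a = 31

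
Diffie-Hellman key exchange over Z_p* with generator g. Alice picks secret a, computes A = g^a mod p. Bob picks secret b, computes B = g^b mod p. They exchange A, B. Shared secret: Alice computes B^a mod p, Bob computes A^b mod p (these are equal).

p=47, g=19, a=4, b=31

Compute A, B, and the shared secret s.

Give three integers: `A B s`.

Answer: 37 41 27

Derivation:
A = 19^4 mod 47  (bits of 4 = 100)
  bit 0 = 1: r = r^2 * 19 mod 47 = 1^2 * 19 = 1*19 = 19
  bit 1 = 0: r = r^2 mod 47 = 19^2 = 32
  bit 2 = 0: r = r^2 mod 47 = 32^2 = 37
  -> A = 37
B = 19^31 mod 47  (bits of 31 = 11111)
  bit 0 = 1: r = r^2 * 19 mod 47 = 1^2 * 19 = 1*19 = 19
  bit 1 = 1: r = r^2 * 19 mod 47 = 19^2 * 19 = 32*19 = 44
  bit 2 = 1: r = r^2 * 19 mod 47 = 44^2 * 19 = 9*19 = 30
  bit 3 = 1: r = r^2 * 19 mod 47 = 30^2 * 19 = 7*19 = 39
  bit 4 = 1: r = r^2 * 19 mod 47 = 39^2 * 19 = 17*19 = 41
  -> B = 41
s = B^a = 41^4 mod 47  (bits of 4 = 100)
  bit 0 = 1: r = r^2 * 41 mod 47 = 1^2 * 41 = 1*41 = 41
  bit 1 = 0: r = r^2 mod 47 = 41^2 = 36
  bit 2 = 0: r = r^2 mod 47 = 36^2 = 27
  -> s = B^a = 27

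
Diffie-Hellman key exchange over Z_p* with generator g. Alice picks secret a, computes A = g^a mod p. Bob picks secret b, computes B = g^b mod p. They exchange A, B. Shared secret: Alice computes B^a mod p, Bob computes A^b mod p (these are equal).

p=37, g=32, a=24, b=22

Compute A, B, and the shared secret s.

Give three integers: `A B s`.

Answer: 26 4 26

Derivation:
A = 32^24 mod 37  (bits of 24 = 11000)
  bit 0 = 1: r = r^2 * 32 mod 37 = 1^2 * 32 = 1*32 = 32
  bit 1 = 1: r = r^2 * 32 mod 37 = 32^2 * 32 = 25*32 = 23
  bit 2 = 0: r = r^2 mod 37 = 23^2 = 11
  bit 3 = 0: r = r^2 mod 37 = 11^2 = 10
  bit 4 = 0: r = r^2 mod 37 = 10^2 = 26
  -> A = 26
B = 32^22 mod 37  (bits of 22 = 10110)
  bit 0 = 1: r = r^2 * 32 mod 37 = 1^2 * 32 = 1*32 = 32
  bit 1 = 0: r = r^2 mod 37 = 32^2 = 25
  bit 2 = 1: r = r^2 * 32 mod 37 = 25^2 * 32 = 33*32 = 20
  bit 3 = 1: r = r^2 * 32 mod 37 = 20^2 * 32 = 30*32 = 35
  bit 4 = 0: r = r^2 mod 37 = 35^2 = 4
  -> B = 4
s = B^a = 4^24 mod 37  (bits of 24 = 11000)
  bit 0 = 1: r = r^2 * 4 mod 37 = 1^2 * 4 = 1*4 = 4
  bit 1 = 1: r = r^2 * 4 mod 37 = 4^2 * 4 = 16*4 = 27
  bit 2 = 0: r = r^2 mod 37 = 27^2 = 26
  bit 3 = 0: r = r^2 mod 37 = 26^2 = 10
  bit 4 = 0: r = r^2 mod 37 = 10^2 = 26
  -> s = B^a = 26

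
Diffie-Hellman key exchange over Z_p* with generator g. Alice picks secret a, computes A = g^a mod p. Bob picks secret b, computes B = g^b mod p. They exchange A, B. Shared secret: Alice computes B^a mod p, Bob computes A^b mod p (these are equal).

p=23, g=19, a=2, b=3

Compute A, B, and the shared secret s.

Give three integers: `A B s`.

Answer: 16 5 2

Derivation:
A = 19^2 mod 23  (bits of 2 = 10)
  bit 0 = 1: r = r^2 * 19 mod 23 = 1^2 * 19 = 1*19 = 19
  bit 1 = 0: r = r^2 mod 23 = 19^2 = 16
  -> A = 16
B = 19^3 mod 23  (bits of 3 = 11)
  bit 0 = 1: r = r^2 * 19 mod 23 = 1^2 * 19 = 1*19 = 19
  bit 1 = 1: r = r^2 * 19 mod 23 = 19^2 * 19 = 16*19 = 5
  -> B = 5
s = B^a = 5^2 mod 23  (bits of 2 = 10)
  bit 0 = 1: r = r^2 * 5 mod 23 = 1^2 * 5 = 1*5 = 5
  bit 1 = 0: r = r^2 mod 23 = 5^2 = 2
  -> s = B^a = 2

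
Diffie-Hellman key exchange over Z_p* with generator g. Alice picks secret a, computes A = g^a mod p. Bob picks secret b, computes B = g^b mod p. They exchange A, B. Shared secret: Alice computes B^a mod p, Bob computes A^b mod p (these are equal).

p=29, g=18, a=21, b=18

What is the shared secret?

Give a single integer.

A = 18^21 mod 29  (bits of 21 = 10101)
  bit 0 = 1: r = r^2 * 18 mod 29 = 1^2 * 18 = 1*18 = 18
  bit 1 = 0: r = r^2 mod 29 = 18^2 = 5
  bit 2 = 1: r = r^2 * 18 mod 29 = 5^2 * 18 = 25*18 = 15
  bit 3 = 0: r = r^2 mod 29 = 15^2 = 22
  bit 4 = 1: r = r^2 * 18 mod 29 = 22^2 * 18 = 20*18 = 12
  -> A = 12
B = 18^18 mod 29  (bits of 18 = 10010)
  bit 0 = 1: r = r^2 * 18 mod 29 = 1^2 * 18 = 1*18 = 18
  bit 1 = 0: r = r^2 mod 29 = 18^2 = 5
  bit 2 = 0: r = r^2 mod 29 = 5^2 = 25
  bit 3 = 1: r = r^2 * 18 mod 29 = 25^2 * 18 = 16*18 = 27
  bit 4 = 0: r = r^2 mod 29 = 27^2 = 4
  -> B = 4
s = B^a = 4^21 mod 29  (bits of 21 = 10101)
  bit 0 = 1: r = r^2 * 4 mod 29 = 1^2 * 4 = 1*4 = 4
  bit 1 = 0: r = r^2 mod 29 = 4^2 = 16
  bit 2 = 1: r = r^2 * 4 mod 29 = 16^2 * 4 = 24*4 = 9
  bit 3 = 0: r = r^2 mod 29 = 9^2 = 23
  bit 4 = 1: r = r^2 * 4 mod 29 = 23^2 * 4 = 7*4 = 28
  -> s = B^a = 28

Answer: 28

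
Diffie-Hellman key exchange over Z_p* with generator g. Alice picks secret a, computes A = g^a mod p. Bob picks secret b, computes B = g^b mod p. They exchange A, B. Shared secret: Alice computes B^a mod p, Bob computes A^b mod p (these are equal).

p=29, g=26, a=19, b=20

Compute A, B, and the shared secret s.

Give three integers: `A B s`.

Answer: 11 25 20

Derivation:
A = 26^19 mod 29  (bits of 19 = 10011)
  bit 0 = 1: r = r^2 * 26 mod 29 = 1^2 * 26 = 1*26 = 26
  bit 1 = 0: r = r^2 mod 29 = 26^2 = 9
  bit 2 = 0: r = r^2 mod 29 = 9^2 = 23
  bit 3 = 1: r = r^2 * 26 mod 29 = 23^2 * 26 = 7*26 = 8
  bit 4 = 1: r = r^2 * 26 mod 29 = 8^2 * 26 = 6*26 = 11
  -> A = 11
B = 26^20 mod 29  (bits of 20 = 10100)
  bit 0 = 1: r = r^2 * 26 mod 29 = 1^2 * 26 = 1*26 = 26
  bit 1 = 0: r = r^2 mod 29 = 26^2 = 9
  bit 2 = 1: r = r^2 * 26 mod 29 = 9^2 * 26 = 23*26 = 18
  bit 3 = 0: r = r^2 mod 29 = 18^2 = 5
  bit 4 = 0: r = r^2 mod 29 = 5^2 = 25
  -> B = 25
s = B^a = 25^19 mod 29  (bits of 19 = 10011)
  bit 0 = 1: r = r^2 * 25 mod 29 = 1^2 * 25 = 1*25 = 25
  bit 1 = 0: r = r^2 mod 29 = 25^2 = 16
  bit 2 = 0: r = r^2 mod 29 = 16^2 = 24
  bit 3 = 1: r = r^2 * 25 mod 29 = 24^2 * 25 = 25*25 = 16
  bit 4 = 1: r = r^2 * 25 mod 29 = 16^2 * 25 = 24*25 = 20
  -> s = B^a = 20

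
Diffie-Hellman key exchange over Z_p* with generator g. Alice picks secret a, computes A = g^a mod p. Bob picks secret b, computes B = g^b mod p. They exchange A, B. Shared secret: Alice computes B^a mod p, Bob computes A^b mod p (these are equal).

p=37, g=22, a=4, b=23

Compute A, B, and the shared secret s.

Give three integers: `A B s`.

Answer: 9 24 34

Derivation:
A = 22^4 mod 37  (bits of 4 = 100)
  bit 0 = 1: r = r^2 * 22 mod 37 = 1^2 * 22 = 1*22 = 22
  bit 1 = 0: r = r^2 mod 37 = 22^2 = 3
  bit 2 = 0: r = r^2 mod 37 = 3^2 = 9
  -> A = 9
B = 22^23 mod 37  (bits of 23 = 10111)
  bit 0 = 1: r = r^2 * 22 mod 37 = 1^2 * 22 = 1*22 = 22
  bit 1 = 0: r = r^2 mod 37 = 22^2 = 3
  bit 2 = 1: r = r^2 * 22 mod 37 = 3^2 * 22 = 9*22 = 13
  bit 3 = 1: r = r^2 * 22 mod 37 = 13^2 * 22 = 21*22 = 18
  bit 4 = 1: r = r^2 * 22 mod 37 = 18^2 * 22 = 28*22 = 24
  -> B = 24
s = B^a = 24^4 mod 37  (bits of 4 = 100)
  bit 0 = 1: r = r^2 * 24 mod 37 = 1^2 * 24 = 1*24 = 24
  bit 1 = 0: r = r^2 mod 37 = 24^2 = 21
  bit 2 = 0: r = r^2 mod 37 = 21^2 = 34
  -> s = B^a = 34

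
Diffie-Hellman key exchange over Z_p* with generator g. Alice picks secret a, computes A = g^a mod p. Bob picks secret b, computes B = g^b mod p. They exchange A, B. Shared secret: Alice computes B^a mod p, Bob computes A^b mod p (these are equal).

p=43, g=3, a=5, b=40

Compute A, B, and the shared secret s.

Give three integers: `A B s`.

Answer: 28 24 13

Derivation:
A = 3^5 mod 43  (bits of 5 = 101)
  bit 0 = 1: r = r^2 * 3 mod 43 = 1^2 * 3 = 1*3 = 3
  bit 1 = 0: r = r^2 mod 43 = 3^2 = 9
  bit 2 = 1: r = r^2 * 3 mod 43 = 9^2 * 3 = 38*3 = 28
  -> A = 28
B = 3^40 mod 43  (bits of 40 = 101000)
  bit 0 = 1: r = r^2 * 3 mod 43 = 1^2 * 3 = 1*3 = 3
  bit 1 = 0: r = r^2 mod 43 = 3^2 = 9
  bit 2 = 1: r = r^2 * 3 mod 43 = 9^2 * 3 = 38*3 = 28
  bit 3 = 0: r = r^2 mod 43 = 28^2 = 10
  bit 4 = 0: r = r^2 mod 43 = 10^2 = 14
  bit 5 = 0: r = r^2 mod 43 = 14^2 = 24
  -> B = 24
s = B^a = 24^5 mod 43  (bits of 5 = 101)
  bit 0 = 1: r = r^2 * 24 mod 43 = 1^2 * 24 = 1*24 = 24
  bit 1 = 0: r = r^2 mod 43 = 24^2 = 17
  bit 2 = 1: r = r^2 * 24 mod 43 = 17^2 * 24 = 31*24 = 13
  -> s = B^a = 13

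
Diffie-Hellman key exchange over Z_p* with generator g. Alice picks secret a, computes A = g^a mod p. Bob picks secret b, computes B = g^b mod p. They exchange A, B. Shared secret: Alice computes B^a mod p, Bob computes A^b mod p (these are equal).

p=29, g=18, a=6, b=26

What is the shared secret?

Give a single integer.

Answer: 24

Derivation:
A = 18^6 mod 29  (bits of 6 = 110)
  bit 0 = 1: r = r^2 * 18 mod 29 = 1^2 * 18 = 1*18 = 18
  bit 1 = 1: r = r^2 * 18 mod 29 = 18^2 * 18 = 5*18 = 3
  bit 2 = 0: r = r^2 mod 29 = 3^2 = 9
  -> A = 9
B = 18^26 mod 29  (bits of 26 = 11010)
  bit 0 = 1: r = r^2 * 18 mod 29 = 1^2 * 18 = 1*18 = 18
  bit 1 = 1: r = r^2 * 18 mod 29 = 18^2 * 18 = 5*18 = 3
  bit 2 = 0: r = r^2 mod 29 = 3^2 = 9
  bit 3 = 1: r = r^2 * 18 mod 29 = 9^2 * 18 = 23*18 = 8
  bit 4 = 0: r = r^2 mod 29 = 8^2 = 6
  -> B = 6
s = B^a = 6^6 mod 29  (bits of 6 = 110)
  bit 0 = 1: r = r^2 * 6 mod 29 = 1^2 * 6 = 1*6 = 6
  bit 1 = 1: r = r^2 * 6 mod 29 = 6^2 * 6 = 7*6 = 13
  bit 2 = 0: r = r^2 mod 29 = 13^2 = 24
  -> s = B^a = 24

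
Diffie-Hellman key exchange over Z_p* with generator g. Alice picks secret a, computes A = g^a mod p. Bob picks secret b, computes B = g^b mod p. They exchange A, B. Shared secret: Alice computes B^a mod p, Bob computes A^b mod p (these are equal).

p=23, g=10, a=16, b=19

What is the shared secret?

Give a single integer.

Answer: 9

Derivation:
A = 10^16 mod 23  (bits of 16 = 10000)
  bit 0 = 1: r = r^2 * 10 mod 23 = 1^2 * 10 = 1*10 = 10
  bit 1 = 0: r = r^2 mod 23 = 10^2 = 8
  bit 2 = 0: r = r^2 mod 23 = 8^2 = 18
  bit 3 = 0: r = r^2 mod 23 = 18^2 = 2
  bit 4 = 0: r = r^2 mod 23 = 2^2 = 4
  -> A = 4
B = 10^19 mod 23  (bits of 19 = 10011)
  bit 0 = 1: r = r^2 * 10 mod 23 = 1^2 * 10 = 1*10 = 10
  bit 1 = 0: r = r^2 mod 23 = 10^2 = 8
  bit 2 = 0: r = r^2 mod 23 = 8^2 = 18
  bit 3 = 1: r = r^2 * 10 mod 23 = 18^2 * 10 = 2*10 = 20
  bit 4 = 1: r = r^2 * 10 mod 23 = 20^2 * 10 = 9*10 = 21
  -> B = 21
s = B^a = 21^16 mod 23  (bits of 16 = 10000)
  bit 0 = 1: r = r^2 * 21 mod 23 = 1^2 * 21 = 1*21 = 21
  bit 1 = 0: r = r^2 mod 23 = 21^2 = 4
  bit 2 = 0: r = r^2 mod 23 = 4^2 = 16
  bit 3 = 0: r = r^2 mod 23 = 16^2 = 3
  bit 4 = 0: r = r^2 mod 23 = 3^2 = 9
  -> s = B^a = 9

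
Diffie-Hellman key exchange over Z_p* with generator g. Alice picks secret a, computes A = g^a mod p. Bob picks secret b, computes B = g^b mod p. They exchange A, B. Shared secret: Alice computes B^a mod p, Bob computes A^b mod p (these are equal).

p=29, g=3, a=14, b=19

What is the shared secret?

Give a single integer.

A = 3^14 mod 29  (bits of 14 = 1110)
  bit 0 = 1: r = r^2 * 3 mod 29 = 1^2 * 3 = 1*3 = 3
  bit 1 = 1: r = r^2 * 3 mod 29 = 3^2 * 3 = 9*3 = 27
  bit 2 = 1: r = r^2 * 3 mod 29 = 27^2 * 3 = 4*3 = 12
  bit 3 = 0: r = r^2 mod 29 = 12^2 = 28
  -> A = 28
B = 3^19 mod 29  (bits of 19 = 10011)
  bit 0 = 1: r = r^2 * 3 mod 29 = 1^2 * 3 = 1*3 = 3
  bit 1 = 0: r = r^2 mod 29 = 3^2 = 9
  bit 2 = 0: r = r^2 mod 29 = 9^2 = 23
  bit 3 = 1: r = r^2 * 3 mod 29 = 23^2 * 3 = 7*3 = 21
  bit 4 = 1: r = r^2 * 3 mod 29 = 21^2 * 3 = 6*3 = 18
  -> B = 18
s = B^a = 18^14 mod 29  (bits of 14 = 1110)
  bit 0 = 1: r = r^2 * 18 mod 29 = 1^2 * 18 = 1*18 = 18
  bit 1 = 1: r = r^2 * 18 mod 29 = 18^2 * 18 = 5*18 = 3
  bit 2 = 1: r = r^2 * 18 mod 29 = 3^2 * 18 = 9*18 = 17
  bit 3 = 0: r = r^2 mod 29 = 17^2 = 28
  -> s = B^a = 28

Answer: 28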